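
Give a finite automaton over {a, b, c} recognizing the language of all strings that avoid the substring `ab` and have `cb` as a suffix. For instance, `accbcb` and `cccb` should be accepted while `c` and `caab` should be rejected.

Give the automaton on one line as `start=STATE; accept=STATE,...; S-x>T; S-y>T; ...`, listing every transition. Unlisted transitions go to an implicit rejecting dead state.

Build one automaton per condition and run them in lockstep. The first has 3 states tracking partial matches of the forbidden pattern `ab`; the second has 3 states tracking how much of the suffix `cb` has currently been matched. A product state is a pair (one from each), accepting exactly when both do. After merging equivalent states the machine shrinks.
A 5-state machine:
        a   b   c  
>  q0   q1  q0  q2 
   q1   q1  q3  q2 
   q2   q1  q4  q2 
   q3   q3  q3  q3 
 * q4   q1  q0  q2 
(> = start, * = accepting)

start=q0; accept=q4; q0-a>q1; q0-b>q0; q0-c>q2; q1-a>q1; q1-b>q3; q1-c>q2; q2-a>q1; q2-b>q4; q2-c>q2; q3-a>q3; q3-b>q3; q3-c>q3; q4-a>q1; q4-b>q0; q4-c>q2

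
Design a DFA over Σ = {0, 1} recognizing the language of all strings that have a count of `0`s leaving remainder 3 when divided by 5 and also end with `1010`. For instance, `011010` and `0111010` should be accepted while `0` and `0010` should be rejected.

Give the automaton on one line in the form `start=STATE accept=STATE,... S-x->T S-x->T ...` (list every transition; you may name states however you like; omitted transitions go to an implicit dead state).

start=A accept=I A-0->B A-1->A B-0->C B-1->D C-0->E C-1->C D-0->F D-1->D E-0->G E-1->E F-0->E F-1->H G-0->A G-1->G H-0->I H-1->C I-0->G I-1->E

Handle the two conditions separately and then intersect. One (5 states) tracks the count of `0`s modulo 5; the other (5 states) tracks how much of the suffix `1010` has currently been matched. Each combined state is a pair, one component from each; accept when both components accept. Equivalent product states are then merged.
9 states suffice.
       0  1 
>  A   B  A 
   B   C  D 
   C   E  C 
   D   F  D 
   E   G  E 
   F   E  H 
   G   A  G 
   H   I  C 
 * I   G  E 
(> = start, * = accepting)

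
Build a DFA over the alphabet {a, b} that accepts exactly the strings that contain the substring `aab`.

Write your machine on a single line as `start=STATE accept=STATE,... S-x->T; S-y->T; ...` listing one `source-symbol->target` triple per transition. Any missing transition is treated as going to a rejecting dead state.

start=S0; accept=S3; S0-a->S1; S0-b->S0; S1-a->S2; S1-b->S0; S2-a->S2; S2-b->S3; S3-a->S3; S3-b->S3

States S0..S2 record the length of the longest prefix of `aab` that matches the current input suffix. Reaching S3 means `aab` has been seen, and we stay there forever. Accept from S3.
A 4-state machine:
        a   b  
>  S0   S1  S0 
   S1   S2  S0 
   S2   S2  S3 
 * S3   S3  S3 
(> = start, * = accepting)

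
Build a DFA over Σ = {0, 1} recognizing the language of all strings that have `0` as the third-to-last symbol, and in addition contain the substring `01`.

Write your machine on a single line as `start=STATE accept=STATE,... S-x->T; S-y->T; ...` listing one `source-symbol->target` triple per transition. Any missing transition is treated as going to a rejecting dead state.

start=S0; accept=S4,S5,S6,S10; S0-0->S1; S0-1->S0; S1-0->S2; S1-1->S3; S2-0->S2; S2-1->S4; S3-0->S5; S3-1->S6; S4-0->S5; S4-1->S6; S5-0->S7; S5-1->S3; S6-0->S8; S6-1->S9; S7-0->S10; S7-1->S4; S8-0->S7; S8-1->S3; S9-0->S8; S9-1->S9; S10-0->S10; S10-1->S4

Handle the two conditions separately and then intersect. One (15 states) tracks the last 3 symbols read; the other (3 states) tracks whether and how much of `01` has been seen. Each combined state is a pair, one component from each; accept when both components accept. After merging equivalent states the machine shrinks.
An 11-state machine:
          0    1  
>  S0     S1   S0 
   S1     S2   S3 
   S2     S2   S4 
   S3     S5   S6 
 * S4     S5   S6 
 * S5     S7   S3 
 * S6     S8   S9 
   S7    S10   S4 
   S8     S7   S3 
   S9     S8   S9 
 * S10   S10   S4 
(> = start, * = accepting)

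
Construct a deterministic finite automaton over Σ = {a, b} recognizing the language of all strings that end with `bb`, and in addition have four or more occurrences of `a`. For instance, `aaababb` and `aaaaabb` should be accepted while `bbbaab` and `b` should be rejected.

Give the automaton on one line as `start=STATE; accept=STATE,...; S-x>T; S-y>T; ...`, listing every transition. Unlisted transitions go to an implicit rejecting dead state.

start=S0; accept=S6; S0-a>S1; S0-b>S0; S1-a>S2; S1-b>S1; S2-a>S3; S2-b>S2; S3-a>S4; S3-b>S3; S4-a>S4; S4-b>S5; S5-a>S4; S5-b>S6; S6-a>S4; S6-b>S6

Build one automaton per condition and run them in lockstep. One (3 states) tracks how much of the suffix `bb` has currently been matched; the other (6 states) tracks the count of `a`s, saturating at 5. Each combined state is a pair, one component from each; accept when both components accept. Equivalent product states are then merged.
With 7 states:
        a   b  
>  S0   S1  S0 
   S1   S2  S1 
   S2   S3  S2 
   S3   S4  S3 
   S4   S4  S5 
   S5   S4  S6 
 * S6   S4  S6 
(> = start, * = accepting)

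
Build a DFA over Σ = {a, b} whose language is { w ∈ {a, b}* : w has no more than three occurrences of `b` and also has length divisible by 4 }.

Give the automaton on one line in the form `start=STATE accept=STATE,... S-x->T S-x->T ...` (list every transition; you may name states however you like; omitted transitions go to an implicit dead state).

start=S0 accept=S0,S10,S11,S12 S0-a->S1 S0-b->S2 S1-a->S3 S1-b->S4 S2-a->S4 S2-b->S5 S3-a->S6 S3-b->S7 S4-a->S7 S4-b->S8 S5-a->S8 S5-b->S9 S6-a->S0 S6-b->S10 S7-a->S10 S7-b->S11 S8-a->S11 S8-b->S12 S9-a->S12 S9-b->S13 S10-a->S2 S10-b->S14 S11-a->S14 S11-b->S15 S12-a->S15 S12-b->S13 S13-a->S13 S13-b->S13 S14-a->S5 S14-b->S16 S15-a->S16 S15-b->S13 S16-a->S9 S16-b->S13

Run two small machines in parallel and take their product. The first has 5 states tracking the count of `b`s, saturating at 4; the second has 4 states tracking the input length modulo 4. A product state is a pair (one from each), accepting exactly when both do. Minimizing collapses redundant product states.
With 17 states:
          a    b  
>* S0     S1   S2 
   S1     S3   S4 
   S2     S4   S5 
   S3     S6   S7 
   S4     S7   S8 
   S5     S8   S9 
   S6     S0  S10 
   S7    S10  S11 
   S8    S11  S12 
   S9    S12  S13 
 * S10    S2  S14 
 * S11   S14  S15 
 * S12   S15  S13 
   S13   S13  S13 
   S14    S5  S16 
   S15   S16  S13 
   S16    S9  S13 
(> = start, * = accepting)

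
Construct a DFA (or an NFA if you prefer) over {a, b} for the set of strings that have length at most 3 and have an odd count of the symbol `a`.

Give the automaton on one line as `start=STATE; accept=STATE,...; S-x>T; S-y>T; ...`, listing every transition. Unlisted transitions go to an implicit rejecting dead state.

Handle the two conditions separately and then intersect. One (5 states) tracks the input length, saturating at 4; the other (2 states) tracks the count of `a`s modulo 2. Each combined state is a pair, one component from each; accept when both components accept.
With 9 states:
        a   b  
>  q0   q1  q2 
 * q1   q3  q4 
   q2   q4  q3 
   q3   q5  q6 
 * q4   q6  q5 
 * q5   q7  q8 
   q6   q8  q7 
   q7   q8  q7 
   q8   q7  q8 
(> = start, * = accepting)

start=q0; accept=q1,q4,q5; q0-a>q1; q0-b>q2; q1-a>q3; q1-b>q4; q2-a>q4; q2-b>q3; q3-a>q5; q3-b>q6; q4-a>q6; q4-b>q5; q5-a>q7; q5-b>q8; q6-a>q8; q6-b>q7; q7-a>q8; q7-b>q7; q8-a>q7; q8-b>q8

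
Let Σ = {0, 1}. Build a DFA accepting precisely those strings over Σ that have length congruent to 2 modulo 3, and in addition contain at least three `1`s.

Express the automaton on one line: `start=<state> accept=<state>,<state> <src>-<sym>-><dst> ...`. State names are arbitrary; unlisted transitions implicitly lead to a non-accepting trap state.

start=s0 accept=s12,s13 s0-0->s1 s0-1->s2 s1-0->s3 s1-1->s4 s2-0->s4 s2-1->s5 s3-0->s0 s3-1->s6 s4-0->s6 s4-1->s7 s5-0->s7 s5-1->s8 s6-0->s2 s6-1->s9 s7-0->s9 s7-1->s10 s8-0->s10 s8-1->s11 s9-0->s5 s9-1->s12 s10-0->s12 s10-1->s13 s11-0->s13 s11-1->s13 s12-0->s8 s12-1->s14 s13-0->s14 s13-1->s14 s14-0->s11 s14-1->s11

Build one automaton per condition and run them in lockstep. The first has 3 states tracking the input length modulo 3; the second has 5 states tracking the count of `1`s, saturating at 4. A product state is a pair (one from each), accepting exactly when both do.
          0    1  
>  s0     s1   s2 
   s1     s3   s4 
   s2     s4   s5 
   s3     s0   s6 
   s4     s6   s7 
   s5     s7   s8 
   s6     s2   s9 
   s7     s9  s10 
   s8    s10  s11 
   s9     s5  s12 
   s10   s12  s13 
   s11   s13  s13 
 * s12    s8  s14 
 * s13   s14  s14 
   s14   s11  s11 
(> = start, * = accepting)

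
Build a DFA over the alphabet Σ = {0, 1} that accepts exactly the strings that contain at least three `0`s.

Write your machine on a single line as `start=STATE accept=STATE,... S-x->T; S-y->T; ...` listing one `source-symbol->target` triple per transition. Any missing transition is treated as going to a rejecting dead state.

Count `0`s, saturating at 4: states s0 through s3 mean 0 through 3 `0`s seen; s4 means more than 3. Each `0` increments (capped at s4); other symbols loop. Accept from {s3, s4}.
A 5-state machine:
        0   1  
>  s0   s1  s0 
   s1   s2  s1 
   s2   s3  s2 
 * s3   s4  s3 
 * s4   s4  s4 
(> = start, * = accepting)

start=s0; accept=s3,s4; s0-0->s1; s0-1->s0; s1-0->s2; s1-1->s1; s2-0->s3; s2-1->s2; s3-0->s4; s3-1->s3; s4-0->s4; s4-1->s4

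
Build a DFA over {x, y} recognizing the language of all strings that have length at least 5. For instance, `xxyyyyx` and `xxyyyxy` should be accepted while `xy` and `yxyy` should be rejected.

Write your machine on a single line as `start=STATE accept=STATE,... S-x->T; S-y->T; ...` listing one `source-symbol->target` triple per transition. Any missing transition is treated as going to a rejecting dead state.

We only need to distinguish lengths 0, 1, …, 5, and '>5'. Chain s0 → s1 → s2 → s3 → s4 → s5 → s6 on every symbol, with s6 looping. Accepting states: {s5, s6}.
A 7-state machine:
        x   y  
>  s0   s1  s1 
   s1   s2  s2 
   s2   s3  s3 
   s3   s4  s4 
   s4   s5  s5 
 * s5   s6  s6 
 * s6   s6  s6 
(> = start, * = accepting)

start=s0; accept=s5,s6; s0-x->s1; s0-y->s1; s1-x->s2; s1-y->s2; s2-x->s3; s2-y->s3; s3-x->s4; s3-y->s4; s4-x->s5; s4-y->s5; s5-x->s6; s5-y->s6; s6-x->s6; s6-y->s6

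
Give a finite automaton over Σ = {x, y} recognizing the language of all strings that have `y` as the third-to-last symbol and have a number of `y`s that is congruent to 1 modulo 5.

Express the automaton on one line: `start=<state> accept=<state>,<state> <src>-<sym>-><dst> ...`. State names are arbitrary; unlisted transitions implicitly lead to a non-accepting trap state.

start=S0 accept=S4,S12,S14,S15 S0-x->S0 S0-y->S1 S1-x->S2 S1-y->S3 S2-x->S4 S2-y->S3 S3-x->S3 S3-y->S5 S4-x->S6 S4-y->S3 S5-x->S5 S5-y->S7 S6-x->S6 S6-y->S3 S7-x->S8 S7-y->S9 S8-x->S8 S8-y->S10 S9-x->S11 S9-y->S12 S10-x->S11 S10-y->S13 S11-x->S0 S11-y->S14 S12-x->S15 S12-y->S3 S13-x->S15 S13-y->S3 S14-x->S2 S14-y->S3 S15-x->S4 S15-y->S3

Run two small machines in parallel and take their product. The first has 15 states tracking the last 3 symbols read; the second has 5 states tracking the count of `y`s modulo 5. A product state is a pair (one from each), accepting exactly when both do. Minimizing collapses redundant product states.
16 states suffice.
          x    y  
>  S0     S0   S1 
   S1     S2   S3 
   S2     S4   S3 
   S3     S3   S5 
 * S4     S6   S3 
   S5     S5   S7 
   S6     S6   S3 
   S7     S8   S9 
   S8     S8  S10 
   S9    S11  S12 
   S10   S11  S13 
   S11    S0  S14 
 * S12   S15   S3 
   S13   S15   S3 
 * S14    S2   S3 
 * S15    S4   S3 
(> = start, * = accepting)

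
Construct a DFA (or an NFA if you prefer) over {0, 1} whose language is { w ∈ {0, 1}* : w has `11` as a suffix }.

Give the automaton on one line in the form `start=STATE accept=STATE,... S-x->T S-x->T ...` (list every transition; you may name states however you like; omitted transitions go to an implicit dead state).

start=A accept=C A-0->A A-1->B B-0->A B-1->C C-0->A C-1->C

Let each state record the length of the longest suffix of the input read so far that is also a prefix of `11`. B means the last symbol is `1`; C means the last 2 symbols are `11`. Accept only at C, where the string currently ends in `11`.
With 3 states:
       0  1 
>  A   A  B 
   B   A  C 
 * C   A  C 
(> = start, * = accepting)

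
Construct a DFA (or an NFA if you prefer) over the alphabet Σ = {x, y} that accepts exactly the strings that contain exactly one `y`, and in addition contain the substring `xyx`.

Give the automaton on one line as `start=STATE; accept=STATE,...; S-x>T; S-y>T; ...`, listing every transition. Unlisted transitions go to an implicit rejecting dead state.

start=S0; accept=S6; S0-x>S1; S0-y>S2; S1-x>S1; S1-y>S3; S2-x>S4; S2-y>S5; S3-x>S6; S3-y>S5; S4-x>S4; S4-y>S7; S5-x>S8; S5-y>S5; S6-x>S6; S6-y>S9; S7-x>S9; S7-y>S5; S8-x>S8; S8-y>S7; S9-x>S9; S9-y>S9

Handle the two conditions separately and then intersect. The first has 3 states tracking the count of `y`s, saturating at 2; the second has 4 states tracking whether and how much of `xyx` has been seen. A product state is a pair (one from each), accepting exactly when both do.
10 states suffice.
        x   y  
>  S0   S1  S2 
   S1   S1  S3 
   S2   S4  S5 
   S3   S6  S5 
   S4   S4  S7 
   S5   S8  S5 
 * S6   S6  S9 
   S7   S9  S5 
   S8   S8  S7 
   S9   S9  S9 
(> = start, * = accepting)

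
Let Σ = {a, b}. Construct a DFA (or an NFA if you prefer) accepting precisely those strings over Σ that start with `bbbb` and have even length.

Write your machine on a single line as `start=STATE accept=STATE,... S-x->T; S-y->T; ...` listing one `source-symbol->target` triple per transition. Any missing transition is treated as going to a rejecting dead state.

Build one automaton per condition and run them in lockstep. The first has 6 states tracking whether the input so far still matches the prefix `bbbb`; the second has 2 states tracking the input length modulo 2. A product state is a pair (one from each), accepting exactly when both do. Equivalent product states are then merged.
7 states suffice.
        a   b  
>  S0   S1  S2 
   S1   S1  S1 
   S2   S1  S3 
   S3   S1  S4 
   S4   S1  S5 
 * S5   S6  S6 
   S6   S5  S5 
(> = start, * = accepting)

start=S0; accept=S5; S0-a->S1; S0-b->S2; S1-a->S1; S1-b->S1; S2-a->S1; S2-b->S3; S3-a->S1; S3-b->S4; S4-a->S1; S4-b->S5; S5-a->S6; S5-b->S6; S6-a->S5; S6-b->S5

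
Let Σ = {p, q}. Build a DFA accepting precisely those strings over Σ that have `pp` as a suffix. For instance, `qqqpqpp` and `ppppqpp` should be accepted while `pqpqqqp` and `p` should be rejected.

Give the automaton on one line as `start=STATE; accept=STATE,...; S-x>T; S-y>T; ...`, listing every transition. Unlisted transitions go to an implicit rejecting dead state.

start=A; accept=C; A-p>B; A-q>A; B-p>C; B-q>A; C-p>C; C-q>A

Let each state record the length of the longest suffix of the input read so far that is also a prefix of `pp`. B means the last symbol is `p`; C means the last 2 symbols are `pp`. Accept only at C, where the string currently ends in `pp`.
3 states suffice.
       p  q 
>  A   B  A 
   B   C  A 
 * C   C  A 
(> = start, * = accepting)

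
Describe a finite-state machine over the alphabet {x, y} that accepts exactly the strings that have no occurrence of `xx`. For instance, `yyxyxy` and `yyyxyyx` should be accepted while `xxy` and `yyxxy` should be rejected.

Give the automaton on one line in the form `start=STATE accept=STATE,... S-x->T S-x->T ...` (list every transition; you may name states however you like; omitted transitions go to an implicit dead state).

start=q0 accept=q0,q1 q0-x->q1 q0-y->q0 q1-x->q2 q1-y->q0 q2-x->q2 q2-y->q2

Track partial matches of the forbidden pattern `xx`. State q2 is a dead state reached once `xx` has occurred; every other state accepts. q0 means no part of `xx` is currently matched.
A 3-state machine:
        x   y  
>* q0   q1  q0 
 * q1   q2  q0 
   q2   q2  q2 
(> = start, * = accepting)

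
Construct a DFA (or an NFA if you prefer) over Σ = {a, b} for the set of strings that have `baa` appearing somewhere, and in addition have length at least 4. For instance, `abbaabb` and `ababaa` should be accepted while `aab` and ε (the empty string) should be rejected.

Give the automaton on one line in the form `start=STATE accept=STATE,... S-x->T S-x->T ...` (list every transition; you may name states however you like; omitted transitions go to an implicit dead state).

Run two small machines in parallel and take their product. One (4 states) tracks whether and how much of `baa` has been seen; the other (6 states) tracks the input length, saturating at 5. Each combined state is a pair, one component from each; accept when both components accept.
          a    b  
>  s0     s1   s2 
   s1     s3   s4 
   s2     s5   s4 
   s3     s6   s7 
   s4     s8   s7 
   s5     s9   s7 
   s6    s10  s11 
   s7    s12  s11 
   s8    s13  s11 
   s9    s13  s13 
   s10   s14  s15 
   s11   s16  s15 
   s12   s17  s15 
 * s13   s17  s17 
   s14   s14  s15 
   s15   s16  s15 
   s16   s17  s15 
 * s17   s17  s17 
(> = start, * = accepting)

start=s0 accept=s13,s17 s0-a->s1 s0-b->s2 s1-a->s3 s1-b->s4 s2-a->s5 s2-b->s4 s3-a->s6 s3-b->s7 s4-a->s8 s4-b->s7 s5-a->s9 s5-b->s7 s6-a->s10 s6-b->s11 s7-a->s12 s7-b->s11 s8-a->s13 s8-b->s11 s9-a->s13 s9-b->s13 s10-a->s14 s10-b->s15 s11-a->s16 s11-b->s15 s12-a->s17 s12-b->s15 s13-a->s17 s13-b->s17 s14-a->s14 s14-b->s15 s15-a->s16 s15-b->s15 s16-a->s17 s16-b->s15 s17-a->s17 s17-b->s17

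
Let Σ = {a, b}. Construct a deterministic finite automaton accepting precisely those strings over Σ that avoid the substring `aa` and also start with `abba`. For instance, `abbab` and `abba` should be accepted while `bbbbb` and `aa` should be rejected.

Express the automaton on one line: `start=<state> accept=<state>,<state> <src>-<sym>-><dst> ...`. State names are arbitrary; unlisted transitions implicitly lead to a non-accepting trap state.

Run two small machines in parallel and take their product. The first has 3 states tracking partial matches of the forbidden pattern `aa`; the second has 6 states tracking whether the input so far still matches the prefix `abba`. A product state is a pair (one from each), accepting exactly when both do. Minimizing collapses redundant product states.
        a   b  
>  s0   s1  s2 
   s1   s2  s3 
   s2   s2  s2 
   s3   s2  s4 
   s4   s5  s2 
 * s5   s2  s6 
 * s6   s5  s6 
(> = start, * = accepting)

start=s0 accept=s5,s6 s0-a->s1 s0-b->s2 s1-a->s2 s1-b->s3 s2-a->s2 s2-b->s2 s3-a->s2 s3-b->s4 s4-a->s5 s4-b->s2 s5-a->s2 s5-b->s6 s6-a->s5 s6-b->s6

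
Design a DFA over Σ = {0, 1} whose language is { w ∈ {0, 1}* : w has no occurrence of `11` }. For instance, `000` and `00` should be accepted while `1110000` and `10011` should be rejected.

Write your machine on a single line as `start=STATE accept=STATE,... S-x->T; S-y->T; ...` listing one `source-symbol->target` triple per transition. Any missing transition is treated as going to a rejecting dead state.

start=S0; accept=S0,S1; S0-0->S0; S0-1->S1; S1-0->S0; S1-1->S2; S2-0->S2; S2-1->S2

This is the complement of 'contains `11`'. Use the same substring-matching states — S0 through S2 holding how much of `11` has just been matched — but flip the accepting set: everything except the trap S2 accepts.
With 3 states:
        0   1  
>* S0   S0  S1 
 * S1   S0  S2 
   S2   S2  S2 
(> = start, * = accepting)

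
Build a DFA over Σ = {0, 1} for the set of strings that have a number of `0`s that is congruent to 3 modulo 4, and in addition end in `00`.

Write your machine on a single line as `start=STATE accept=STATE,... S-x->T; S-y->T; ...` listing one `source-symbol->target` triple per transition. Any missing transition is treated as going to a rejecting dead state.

Handle the two conditions separately and then intersect. One (4 states) tracks the count of `0`s modulo 4; the other (3 states) tracks how much of the suffix `00` has currently been matched. Each combined state is a pair, one component from each; accept when both components accept. Minimizing collapses redundant product states.
6 states suffice.
        0   1  
>  q0   q1  q0 
   q1   q2  q1 
   q2   q3  q4 
 * q3   q0  q5 
   q4   q5  q4 
   q5   q0  q5 
(> = start, * = accepting)

start=q0; accept=q3; q0-0->q1; q0-1->q0; q1-0->q2; q1-1->q1; q2-0->q3; q2-1->q4; q3-0->q0; q3-1->q5; q4-0->q5; q4-1->q4; q5-0->q0; q5-1->q5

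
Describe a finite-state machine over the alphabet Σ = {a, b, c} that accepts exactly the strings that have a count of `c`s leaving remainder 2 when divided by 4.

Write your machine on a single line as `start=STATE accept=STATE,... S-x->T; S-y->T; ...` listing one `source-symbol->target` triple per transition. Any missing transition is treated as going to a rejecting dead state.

Keep the running count of `c`s modulo 4: each `c` advances along the cycle S0 → S1 → S2 → S3 → S0 while other symbols loop. Accept at S2.
        a   b   c  
>  S0   S0  S0  S1 
   S1   S1  S1  S2 
 * S2   S2  S2  S3 
   S3   S3  S3  S0 
(> = start, * = accepting)

start=S0; accept=S2; S0-a->S0; S0-b->S0; S0-c->S1; S1-a->S1; S1-b->S1; S1-c->S2; S2-a->S2; S2-b->S2; S2-c->S3; S3-a->S3; S3-b->S3; S3-c->S0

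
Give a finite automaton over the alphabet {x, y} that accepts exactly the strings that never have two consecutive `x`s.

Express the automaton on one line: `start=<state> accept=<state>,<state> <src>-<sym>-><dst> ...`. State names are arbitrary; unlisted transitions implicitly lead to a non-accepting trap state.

start=S0 accept=S0,S1 S0-x->S1 S0-y->S0 S1-x->S2 S1-y->S0 S2-x->S2 S2-y->S2

This is the complement of 'contains `xx`'. Use the same substring-matching states — S0 through S2 holding how much of `xx` has just been matched — but flip the accepting set: everything except the trap S2 accepts.
        x   y  
>* S0   S1  S0 
 * S1   S2  S0 
   S2   S2  S2 
(> = start, * = accepting)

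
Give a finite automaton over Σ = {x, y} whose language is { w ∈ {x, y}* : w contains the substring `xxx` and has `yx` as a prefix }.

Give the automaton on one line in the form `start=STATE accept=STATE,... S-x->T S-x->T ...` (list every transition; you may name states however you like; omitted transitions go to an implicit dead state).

start=q0 accept=q6 q0-x->q1 q0-y->q2 q1-x->q1 q1-y->q1 q2-x->q3 q2-y->q1 q3-x->q4 q3-y->q5 q4-x->q6 q4-y->q5 q5-x->q3 q5-y->q5 q6-x->q6 q6-y->q6

Handle the two conditions separately and then intersect. One (4 states) tracks whether and how much of `xxx` has been seen; the other (4 states) tracks whether the input so far still matches the prefix `yx`. Each combined state is a pair, one component from each; accept when both components accept. Equivalent product states are then merged.
7 states suffice.
        x   y  
>  q0   q1  q2 
   q1   q1  q1 
   q2   q3  q1 
   q3   q4  q5 
   q4   q6  q5 
   q5   q3  q5 
 * q6   q6  q6 
(> = start, * = accepting)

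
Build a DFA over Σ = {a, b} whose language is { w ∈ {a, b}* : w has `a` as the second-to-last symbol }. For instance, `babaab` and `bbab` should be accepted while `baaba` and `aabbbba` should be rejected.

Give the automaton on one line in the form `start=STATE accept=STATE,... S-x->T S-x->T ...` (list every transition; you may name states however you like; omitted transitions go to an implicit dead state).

A DFA must remember the last 2 symbols (since which symbol is second-to-last isn't known until the input ends). Use one state per possible window of the last ≤2 symbols; accept from those whose window starts with `a`.
A 7-state machine:
        a   b  
>  S0   S1  S2 
   S1   S3  S4 
   S2   S5  S6 
 * S3   S3  S4 
 * S4   S5  S6 
   S5   S3  S4 
   S6   S5  S6 
(> = start, * = accepting)

start=S0 accept=S3,S4 S0-a->S1 S0-b->S2 S1-a->S3 S1-b->S4 S2-a->S5 S2-b->S6 S3-a->S3 S3-b->S4 S4-a->S5 S4-b->S6 S5-a->S3 S5-b->S4 S6-a->S5 S6-b->S6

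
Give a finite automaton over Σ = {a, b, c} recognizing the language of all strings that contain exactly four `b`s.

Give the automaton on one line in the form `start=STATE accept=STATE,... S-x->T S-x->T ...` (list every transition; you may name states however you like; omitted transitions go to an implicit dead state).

start=S0 accept=S4 S0-a->S0 S0-b->S1 S0-c->S0 S1-a->S1 S1-b->S2 S1-c->S1 S2-a->S2 S2-b->S3 S2-c->S2 S3-a->S3 S3-b->S4 S3-c->S3 S4-a->S4 S4-b->S5 S4-c->S4 S5-a->S5 S5-b->S5 S5-c->S5

Only the number of `b`s matters, and only up to 5. Make a chain S0 → S1 → S2 → S3 → S4 → S5 advanced by each `b` (with S5 absorbing); every other symbol self-loops. The accepting set is {S4}.
6 states suffice.
        a   b   c  
>  S0   S0  S1  S0 
   S1   S1  S2  S1 
   S2   S2  S3  S2 
   S3   S3  S4  S3 
 * S4   S4  S5  S4 
   S5   S5  S5  S5 
(> = start, * = accepting)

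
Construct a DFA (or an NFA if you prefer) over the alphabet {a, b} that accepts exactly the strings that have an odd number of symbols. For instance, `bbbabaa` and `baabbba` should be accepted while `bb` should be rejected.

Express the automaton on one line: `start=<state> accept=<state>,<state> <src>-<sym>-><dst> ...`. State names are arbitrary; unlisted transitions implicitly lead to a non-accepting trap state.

Only the length mod 2 matters, so use a 2-cycle: from any state, every input symbol moves to the next state, wrapping S1 back to S0. Mark S1 accepting.
A 2-state machine:
        a   b  
>  S0   S1  S1 
 * S1   S0  S0 
(> = start, * = accepting)

start=S0 accept=S1 S0-a->S1 S0-b->S1 S1-a->S0 S1-b->S0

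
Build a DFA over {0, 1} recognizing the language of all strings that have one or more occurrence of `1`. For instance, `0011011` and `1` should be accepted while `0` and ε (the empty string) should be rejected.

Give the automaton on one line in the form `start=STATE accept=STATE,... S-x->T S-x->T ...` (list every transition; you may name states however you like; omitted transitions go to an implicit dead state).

Count `1`s, saturating at 2: state A means no `1` yet, B means one `1` seen, C means more than one. Each `1` increments (capped at C); other symbols loop. Accept from {B, C}.
3 states suffice.
       0  1 
>  A   A  B 
 * B   B  C 
 * C   C  C 
(> = start, * = accepting)

start=A accept=B,C A-0->A A-1->B B-0->B B-1->C C-0->C C-1->C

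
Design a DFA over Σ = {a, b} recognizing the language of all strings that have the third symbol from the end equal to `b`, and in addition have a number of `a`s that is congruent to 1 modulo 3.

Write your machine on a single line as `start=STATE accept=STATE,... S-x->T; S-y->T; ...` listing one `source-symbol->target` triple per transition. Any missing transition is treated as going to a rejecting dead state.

Handle the two conditions separately and then intersect. One (15 states) tracks the last 3 symbols read; the other (3 states) tracks the count of `a`s modulo 3. Each combined state is a pair, one component from each; accept when both components accept. After merging equivalent states the machine shrinks.
With 14 states:
          a    b  
>  s0     s1   s2 
   s1     s3   s4 
   s2     s5   s6 
   s3     s0   s7 
   s4     s3   s8 
   s5     s3   s9 
   s6    s10   s6 
   s7    s11   s7 
   s8     s3  s12 
 * s9     s3   s8 
 * s10    s3   s9 
   s11   s13   s2 
 * s12    s3  s12 
 * s13    s3   s4 
(> = start, * = accepting)

start=s0; accept=s9,s10,s12,s13; s0-a->s1; s0-b->s2; s1-a->s3; s1-b->s4; s2-a->s5; s2-b->s6; s3-a->s0; s3-b->s7; s4-a->s3; s4-b->s8; s5-a->s3; s5-b->s9; s6-a->s10; s6-b->s6; s7-a->s11; s7-b->s7; s8-a->s3; s8-b->s12; s9-a->s3; s9-b->s8; s10-a->s3; s10-b->s9; s11-a->s13; s11-b->s2; s12-a->s3; s12-b->s12; s13-a->s3; s13-b->s4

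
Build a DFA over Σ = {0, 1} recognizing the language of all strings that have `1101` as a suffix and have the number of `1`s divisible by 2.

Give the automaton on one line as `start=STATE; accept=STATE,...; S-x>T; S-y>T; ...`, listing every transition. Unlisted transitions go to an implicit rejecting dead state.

Run two small machines in parallel and take their product. The first has 5 states tracking how much of the suffix `1101` has currently been matched; the second has 2 states tracking the count of `1`s modulo 2. A product state is a pair (one from each), accepting exactly when both do. Equivalent product states are then merged.
A 6-state machine:
        0   1  
>  S0   S0  S1 
   S1   S1  S2 
   S2   S0  S3 
   S3   S4  S2 
   S4   S1  S5 
 * S5   S0  S3 
(> = start, * = accepting)

start=S0; accept=S5; S0-0>S0; S0-1>S1; S1-0>S1; S1-1>S2; S2-0>S0; S2-1>S3; S3-0>S4; S3-1>S2; S4-0>S1; S4-1>S5; S5-0>S0; S5-1>S3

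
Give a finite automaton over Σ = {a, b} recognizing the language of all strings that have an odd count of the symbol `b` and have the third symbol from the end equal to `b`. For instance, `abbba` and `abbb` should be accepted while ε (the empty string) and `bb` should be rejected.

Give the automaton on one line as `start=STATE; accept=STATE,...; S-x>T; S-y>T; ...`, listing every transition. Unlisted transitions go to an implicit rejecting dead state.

start=S0; accept=S11,S14,S20,S21; S0-a>S1; S0-b>S2; S1-a>S3; S1-b>S4; S2-a>S5; S2-b>S6; S3-a>S7; S3-b>S8; S4-a>S9; S4-b>S10; S5-a>S11; S5-b>S12; S6-a>S13; S6-b>S14; S7-a>S7; S7-b>S8; S8-a>S9; S8-b>S10; S9-a>S11; S9-b>S12; S10-a>S13; S10-b>S14; S11-a>S15; S11-b>S16; S12-a>S17; S12-b>S18; S13-a>S19; S13-b>S20; S14-a>S21; S14-b>S22; S15-a>S15; S15-b>S16; S16-a>S17; S16-b>S18; S17-a>S19; S17-b>S20; S18-a>S21; S18-b>S22; S19-a>S7; S19-b>S8; S20-a>S9; S20-b>S10; S21-a>S11; S21-b>S12; S22-a>S13; S22-b>S14

Handle the two conditions separately and then intersect. The first has 2 states tracking the count of `b`s modulo 2; the second has 15 states tracking the last 3 symbols read. A product state is a pair (one from each), accepting exactly when both do.
23 states suffice.
          a    b  
>  S0     S1   S2 
   S1     S3   S4 
   S2     S5   S6 
   S3     S7   S8 
   S4     S9  S10 
   S5    S11  S12 
   S6    S13  S14 
   S7     S7   S8 
   S8     S9  S10 
   S9    S11  S12 
   S10   S13  S14 
 * S11   S15  S16 
   S12   S17  S18 
   S13   S19  S20 
 * S14   S21  S22 
   S15   S15  S16 
   S16   S17  S18 
   S17   S19  S20 
   S18   S21  S22 
   S19    S7   S8 
 * S20    S9  S10 
 * S21   S11  S12 
   S22   S13  S14 
(> = start, * = accepting)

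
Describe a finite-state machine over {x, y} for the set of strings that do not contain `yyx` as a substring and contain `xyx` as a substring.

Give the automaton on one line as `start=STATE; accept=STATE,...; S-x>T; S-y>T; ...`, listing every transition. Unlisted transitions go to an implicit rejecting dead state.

Build one automaton per condition and run them in lockstep. One (4 states) tracks partial matches of the forbidden pattern `yyx`; the other (4 states) tracks whether and how much of `xyx` has been seen. Each combined state is a pair, one component from each; accept when both components accept.
With 12 states:
       x  y 
>  A   B  C 
   B   B  D 
   C   B  E 
   D   F  E 
   E   G  E 
 * F   F  H 
   G   G  I 
 * H   F  J 
   I   K  L 
 * J   K  J 
   K   K  K 
   L   G  L 
(> = start, * = accepting)

start=A; accept=F,H,J; A-x>B; A-y>C; B-x>B; B-y>D; C-x>B; C-y>E; D-x>F; D-y>E; E-x>G; E-y>E; F-x>F; F-y>H; G-x>G; G-y>I; H-x>F; H-y>J; I-x>K; I-y>L; J-x>K; J-y>J; K-x>K; K-y>K; L-x>G; L-y>L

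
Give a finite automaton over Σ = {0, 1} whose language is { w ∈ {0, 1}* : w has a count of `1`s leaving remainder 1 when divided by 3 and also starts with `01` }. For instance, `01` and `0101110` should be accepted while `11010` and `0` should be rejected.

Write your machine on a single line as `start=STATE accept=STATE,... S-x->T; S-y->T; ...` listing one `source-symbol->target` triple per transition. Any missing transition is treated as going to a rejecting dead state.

Run two small machines in parallel and take their product. The first has 3 states tracking the count of `1`s modulo 3; the second has 4 states tracking whether the input so far still matches the prefix `01`. A product state is a pair (one from each), accepting exactly when both do.
With 8 states:
       0  1 
>  A   B  C 
   B   D  E 
   C   C  F 
   D   D  C 
 * E   E  G 
   F   F  D 
   G   G  H 
   H   H  E 
(> = start, * = accepting)

start=A; accept=E; A-0->B; A-1->C; B-0->D; B-1->E; C-0->C; C-1->F; D-0->D; D-1->C; E-0->E; E-1->G; F-0->F; F-1->D; G-0->G; G-1->H; H-0->H; H-1->E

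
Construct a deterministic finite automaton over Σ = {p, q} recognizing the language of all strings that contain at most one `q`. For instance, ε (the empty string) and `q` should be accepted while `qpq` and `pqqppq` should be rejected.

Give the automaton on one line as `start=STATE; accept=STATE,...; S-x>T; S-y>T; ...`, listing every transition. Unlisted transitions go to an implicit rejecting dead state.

Only the number of `q`s matters, and only up to 2. Make a chain S0 → S1 → S2 advanced by each `q` (with S2 absorbing); every other symbol self-loops. The accepting set is {S0, S1}.
With 3 states:
        p   q  
>* S0   S0  S1 
 * S1   S1  S2 
   S2   S2  S2 
(> = start, * = accepting)

start=S0; accept=S0,S1; S0-p>S0; S0-q>S1; S1-p>S1; S1-q>S2; S2-p>S2; S2-q>S2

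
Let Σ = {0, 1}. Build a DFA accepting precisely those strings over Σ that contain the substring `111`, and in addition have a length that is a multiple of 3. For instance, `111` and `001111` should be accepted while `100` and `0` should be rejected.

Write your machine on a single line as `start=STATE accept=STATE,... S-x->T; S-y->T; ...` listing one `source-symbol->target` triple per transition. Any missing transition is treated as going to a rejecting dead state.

Run two small machines in parallel and take their product. The first has 4 states tracking whether and how much of `111` has been seen; the second has 3 states tracking the input length modulo 3. A product state is a pair (one from each), accepting exactly when both do.
With 12 states:
          0    1  
>  q0     q1   q2 
   q1     q3   q4 
   q2     q3   q5 
   q3     q0   q6 
   q4     q0   q7 
   q5     q0   q8 
   q6     q1   q9 
   q7     q1  q10 
 * q8    q10  q10 
   q9     q3  q11 
   q10   q11  q11 
   q11    q8   q8 
(> = start, * = accepting)

start=q0; accept=q8; q0-0->q1; q0-1->q2; q1-0->q3; q1-1->q4; q2-0->q3; q2-1->q5; q3-0->q0; q3-1->q6; q4-0->q0; q4-1->q7; q5-0->q0; q5-1->q8; q6-0->q1; q6-1->q9; q7-0->q1; q7-1->q10; q8-0->q10; q8-1->q10; q9-0->q3; q9-1->q11; q10-0->q11; q10-1->q11; q11-0->q8; q11-1->q8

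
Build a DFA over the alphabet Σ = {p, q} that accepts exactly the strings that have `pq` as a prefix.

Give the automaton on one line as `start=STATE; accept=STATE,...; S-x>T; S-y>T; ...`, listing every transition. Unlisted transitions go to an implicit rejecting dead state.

Check the first 2 symbols one by one: S0 through S1 record how many have matched `pq` so far; any wrong symbol goes to the dead state S3. After all 2 match we enter the accepting sink S2.
        p   q  
>  S0   S1  S3 
   S1   S3  S2 
 * S2   S2  S2 
   S3   S3  S3 
(> = start, * = accepting)

start=S0; accept=S2; S0-p>S1; S0-q>S3; S1-p>S3; S1-q>S2; S2-p>S2; S2-q>S2; S3-p>S3; S3-q>S3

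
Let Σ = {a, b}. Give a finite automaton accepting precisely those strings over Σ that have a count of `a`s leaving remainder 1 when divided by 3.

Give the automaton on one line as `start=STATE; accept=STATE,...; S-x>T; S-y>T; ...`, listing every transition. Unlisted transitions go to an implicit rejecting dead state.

Keep the running count of `a`s modulo 3: each `a` advances along the cycle q0 → q1 → q2 → q0 while other symbols loop. Accept at q1.
With 3 states:
        a   b  
>  q0   q1  q0 
 * q1   q2  q1 
   q2   q0  q2 
(> = start, * = accepting)

start=q0; accept=q1; q0-a>q1; q0-b>q0; q1-a>q2; q1-b>q1; q2-a>q0; q2-b>q2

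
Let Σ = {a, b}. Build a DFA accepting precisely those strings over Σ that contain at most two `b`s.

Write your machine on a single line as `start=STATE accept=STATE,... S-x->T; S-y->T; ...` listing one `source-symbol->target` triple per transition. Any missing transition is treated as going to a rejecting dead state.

start=q0; accept=q0,q1,q2; q0-a->q0; q0-b->q1; q1-a->q1; q1-b->q2; q2-a->q2; q2-b->q3; q3-a->q3; q3-b->q3

Count `b`s, saturating at 3: states q0 through q2 mean 0 through 2 `b`s seen; q3 means more than 2. Each `b` increments (capped at q3); other symbols loop. Accept from {q0, q1, q2}.
4 states suffice.
        a   b  
>* q0   q0  q1 
 * q1   q1  q2 
 * q2   q2  q3 
   q3   q3  q3 
(> = start, * = accepting)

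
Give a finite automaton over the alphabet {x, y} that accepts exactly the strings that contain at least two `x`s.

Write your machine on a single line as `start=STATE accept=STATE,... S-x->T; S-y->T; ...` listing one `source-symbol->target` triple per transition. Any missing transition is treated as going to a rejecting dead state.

Only the number of `x`s matters, and only up to 3. Make a chain S0 → S1 → S2 → S3 advanced by each `x` (with S3 absorbing); every other symbol self-loops. The accepting set is {S2, S3}.
        x   y  
>  S0   S1  S0 
   S1   S2  S1 
 * S2   S3  S2 
 * S3   S3  S3 
(> = start, * = accepting)

start=S0; accept=S2,S3; S0-x->S1; S0-y->S0; S1-x->S2; S1-y->S1; S2-x->S3; S2-y->S2; S3-x->S3; S3-y->S3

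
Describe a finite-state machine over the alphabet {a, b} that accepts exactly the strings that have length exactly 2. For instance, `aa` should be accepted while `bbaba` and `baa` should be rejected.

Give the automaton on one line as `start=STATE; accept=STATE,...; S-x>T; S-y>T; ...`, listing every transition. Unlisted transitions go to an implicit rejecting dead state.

Count input length up to 3: every symbol moves from S0 toward S3, which means 'more than 2' and absorbs. Accept from {S2}.
A 4-state machine:
        a   b  
>  S0   S1  S1 
   S1   S2  S2 
 * S2   S3  S3 
   S3   S3  S3 
(> = start, * = accepting)

start=S0; accept=S2; S0-a>S1; S0-b>S1; S1-a>S2; S1-b>S2; S2-a>S3; S2-b>S3; S3-a>S3; S3-b>S3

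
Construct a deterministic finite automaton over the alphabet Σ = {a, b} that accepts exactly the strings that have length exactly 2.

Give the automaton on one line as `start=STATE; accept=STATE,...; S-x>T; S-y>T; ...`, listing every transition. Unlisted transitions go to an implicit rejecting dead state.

We only need to distinguish lengths 0, 1, …, 2, and '>2'. Chain s0 → s1 → s2 → s3 on every symbol, with s3 looping. Accepting states: {s2}.
A 4-state machine:
        a   b  
>  s0   s1  s1 
   s1   s2  s2 
 * s2   s3  s3 
   s3   s3  s3 
(> = start, * = accepting)

start=s0; accept=s2; s0-a>s1; s0-b>s1; s1-a>s2; s1-b>s2; s2-a>s3; s2-b>s3; s3-a>s3; s3-b>s3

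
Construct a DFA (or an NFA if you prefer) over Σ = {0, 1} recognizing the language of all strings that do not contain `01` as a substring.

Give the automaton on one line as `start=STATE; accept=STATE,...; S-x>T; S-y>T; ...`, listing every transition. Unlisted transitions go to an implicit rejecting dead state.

start=q0; accept=q0,q1; q0-0>q1; q0-1>q0; q1-0>q1; q1-1>q2; q2-0>q2; q2-1>q2

This is the complement of 'contains `01`'. Use the same substring-matching states — q0 through q2 holding how much of `01` has just been matched — but flip the accepting set: everything except the trap q2 accepts.
        0   1  
>* q0   q1  q0 
 * q1   q1  q2 
   q2   q2  q2 
(> = start, * = accepting)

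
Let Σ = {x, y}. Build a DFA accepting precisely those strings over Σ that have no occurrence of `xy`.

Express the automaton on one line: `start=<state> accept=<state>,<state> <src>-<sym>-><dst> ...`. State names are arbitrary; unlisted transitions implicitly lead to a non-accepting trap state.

start=S0 accept=S0,S1 S0-x->S1 S0-y->S0 S1-x->S1 S1-y->S2 S2-x->S2 S2-y->S2

Track partial matches of the forbidden pattern `xy`. State S2 is a dead state reached once `xy` has occurred; every other state accepts. S0 means no part of `xy` is currently matched.
3 states suffice.
        x   y  
>* S0   S1  S0 
 * S1   S1  S2 
   S2   S2  S2 
(> = start, * = accepting)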